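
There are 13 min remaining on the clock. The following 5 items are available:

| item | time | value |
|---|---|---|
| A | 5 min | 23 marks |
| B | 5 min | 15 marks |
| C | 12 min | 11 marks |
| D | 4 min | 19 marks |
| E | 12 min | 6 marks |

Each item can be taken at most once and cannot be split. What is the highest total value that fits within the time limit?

This is a 0/1 knapsack; check combinations near the capacity.
- A+D: time 5+4=9, value 23+19=42
- A+B: time 5+5=10, value 23+15=38
- B+D: time 5+4=9, value 15+19=34
- A: time 5, value 23
Best: 42 marks.

42 marks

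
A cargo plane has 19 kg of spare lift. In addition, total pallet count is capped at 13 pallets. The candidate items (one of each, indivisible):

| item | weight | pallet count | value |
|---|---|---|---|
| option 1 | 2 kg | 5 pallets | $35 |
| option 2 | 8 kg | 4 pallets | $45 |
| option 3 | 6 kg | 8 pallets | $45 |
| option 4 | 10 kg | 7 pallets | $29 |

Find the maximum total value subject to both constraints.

Feasible sets respecting both limits:
- option 2+option 3: weight 14, pallet count 12, value 90
- option 1+option 2: weight 10, pallet count 9, value 80
- option 1+option 3: weight 8, pallet count 13, value 80
Best: $90.

$90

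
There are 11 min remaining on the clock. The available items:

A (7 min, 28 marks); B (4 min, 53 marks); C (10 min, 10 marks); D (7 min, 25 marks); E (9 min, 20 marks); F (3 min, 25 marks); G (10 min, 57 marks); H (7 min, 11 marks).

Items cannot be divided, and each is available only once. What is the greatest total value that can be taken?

Check high-value combinations within 11 min:
- A+B: time 7+4=11, value 28+53=81
- B+F: time 4+3=7, value 53+25=78
- B+D: time 4+7=11, value 53+25=78
Best: 81 marks.

81 marks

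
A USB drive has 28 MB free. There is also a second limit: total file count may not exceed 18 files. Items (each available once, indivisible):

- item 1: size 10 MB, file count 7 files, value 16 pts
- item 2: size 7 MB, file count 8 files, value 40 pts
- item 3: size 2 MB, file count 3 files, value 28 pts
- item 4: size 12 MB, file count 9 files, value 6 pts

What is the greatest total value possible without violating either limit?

Feasible sets respecting both limits:
- item 1+item 2+item 3: size 19, file count 18, value 84
- item 2+item 3: size 9, file count 11, value 68
- item 1+item 2: size 17, file count 15, value 56
Best: 84 pts.

84 pts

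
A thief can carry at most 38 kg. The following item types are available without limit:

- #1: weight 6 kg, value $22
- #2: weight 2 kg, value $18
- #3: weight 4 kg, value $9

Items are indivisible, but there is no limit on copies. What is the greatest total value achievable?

Best value-per-unit is #2 at 18/2, and filling with it alone uses weight 19×2=38. No mix of the others beats 19×18 = 342.

$342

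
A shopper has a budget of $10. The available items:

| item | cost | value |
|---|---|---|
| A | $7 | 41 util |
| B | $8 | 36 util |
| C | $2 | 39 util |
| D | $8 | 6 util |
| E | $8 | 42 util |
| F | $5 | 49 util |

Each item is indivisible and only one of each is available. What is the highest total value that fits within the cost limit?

88 util

Check high-value combinations within $10:
- C+F: cost 2+5=7, value 39+49=88
- C+E: cost 2+8=10, value 39+42=81
- A+C: cost 7+2=9, value 41+39=80
Best: 88 util.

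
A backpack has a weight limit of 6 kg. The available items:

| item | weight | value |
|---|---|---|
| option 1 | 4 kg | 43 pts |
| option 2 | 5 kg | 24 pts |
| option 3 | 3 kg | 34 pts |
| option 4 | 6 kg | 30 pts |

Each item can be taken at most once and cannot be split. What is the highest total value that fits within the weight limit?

43 pts

Check high-value combinations within 6 kg:
- option 1: weight 4, value 43
- option 3: weight 3, value 34
- option 4: weight 6, value 30
- option 2: weight 5, value 24
Best: 43 pts.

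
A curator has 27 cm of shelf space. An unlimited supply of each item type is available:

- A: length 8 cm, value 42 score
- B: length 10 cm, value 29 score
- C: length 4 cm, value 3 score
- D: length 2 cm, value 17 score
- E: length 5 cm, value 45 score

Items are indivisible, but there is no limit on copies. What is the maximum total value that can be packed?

242 score

Best value-per-unit is E at 45/5; filling with it alone gives 5×45 = 225.
Optimal mix: 1×D + 5×E → length 27, value 242.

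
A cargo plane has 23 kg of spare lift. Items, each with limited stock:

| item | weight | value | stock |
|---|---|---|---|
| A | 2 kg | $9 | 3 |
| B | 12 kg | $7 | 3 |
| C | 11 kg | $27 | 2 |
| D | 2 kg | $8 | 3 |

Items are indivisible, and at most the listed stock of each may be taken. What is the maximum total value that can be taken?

$78

Best selections within weight 23 and stock limits:
- 3×A + 1×C + 3×D: weight 23, value 78
- 3×A + 1×C + 2×D: weight 21, value 70
- 2×A + 1×C + 3×D: weight 21, value 69
- 3×A + 1×C + 1×D: weight 19, value 62
Best: $78.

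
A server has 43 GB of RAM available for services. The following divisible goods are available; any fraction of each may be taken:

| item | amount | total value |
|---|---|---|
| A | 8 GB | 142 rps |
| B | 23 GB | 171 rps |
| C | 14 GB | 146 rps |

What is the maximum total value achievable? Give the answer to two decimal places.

Take in order of value per unit:
- A (142/8 per unit): all 8 → value 142, running total 142.00
- C (146/14 per unit): all 14 → value 146, running total 288.00
- B (171/23 per unit): 21 of 23 → value 21×171/23 = 156.1304, running total 444.13
Total 444.13.

444.13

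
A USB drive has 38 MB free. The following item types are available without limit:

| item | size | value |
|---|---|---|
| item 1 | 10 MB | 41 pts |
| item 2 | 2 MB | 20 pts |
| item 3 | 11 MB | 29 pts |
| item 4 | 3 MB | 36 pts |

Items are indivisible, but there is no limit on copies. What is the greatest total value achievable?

452 pts

Best value-per-unit is item 4 at 36/3; filling with it alone gives 12×36 = 432.
Optimal mix: 1×item 2 + 12×item 4 → size 38, value 452.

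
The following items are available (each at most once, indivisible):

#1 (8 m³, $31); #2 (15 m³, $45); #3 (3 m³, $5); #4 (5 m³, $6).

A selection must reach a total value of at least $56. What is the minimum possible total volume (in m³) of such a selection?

Subsets with value ≥ 56, sorted by total volume:
- #1+#2: volume 23, value 76
- #2+#3+#4: volume 23, value 56
- #1+#2+#3: volume 26, value 81
Minimum volume: 23 m³.

23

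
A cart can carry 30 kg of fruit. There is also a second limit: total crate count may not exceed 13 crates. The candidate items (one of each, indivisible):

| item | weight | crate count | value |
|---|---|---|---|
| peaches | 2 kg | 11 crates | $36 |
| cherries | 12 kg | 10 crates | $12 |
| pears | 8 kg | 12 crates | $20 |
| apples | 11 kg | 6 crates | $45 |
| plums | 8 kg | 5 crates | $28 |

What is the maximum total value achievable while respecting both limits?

Feasible sets respecting both limits:
- apples+plums: weight 19, crate count 11, value 73
- apples: weight 11, crate count 6, value 45
- peaches: weight 2, crate count 11, value 36
- plums: weight 8, crate count 5, value 28
Best: $73.

$73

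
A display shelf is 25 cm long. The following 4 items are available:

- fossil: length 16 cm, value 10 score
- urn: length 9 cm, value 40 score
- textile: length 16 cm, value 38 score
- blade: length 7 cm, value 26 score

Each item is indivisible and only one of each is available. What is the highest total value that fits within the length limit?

78 score

Check high-value combinations within 25 cm:
- urn+textile: length 9+16=25, value 40+38=78
- urn+blade: length 9+7=16, value 40+26=66
- textile+blade: length 16+7=23, value 38+26=64
- fossil+urn: length 16+9=25, value 10+40=50
- urn: length 9, value 40
Best: 78 score.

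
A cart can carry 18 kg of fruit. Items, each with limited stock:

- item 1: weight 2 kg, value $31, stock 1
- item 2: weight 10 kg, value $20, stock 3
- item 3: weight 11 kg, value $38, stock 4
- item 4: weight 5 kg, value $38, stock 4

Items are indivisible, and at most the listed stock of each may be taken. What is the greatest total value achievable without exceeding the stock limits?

$145

Top feasible selections:
- 1×item 1 + 3×item 4: weight 17, value 145
- 3×item 4: weight 15, value 114
Best: $145.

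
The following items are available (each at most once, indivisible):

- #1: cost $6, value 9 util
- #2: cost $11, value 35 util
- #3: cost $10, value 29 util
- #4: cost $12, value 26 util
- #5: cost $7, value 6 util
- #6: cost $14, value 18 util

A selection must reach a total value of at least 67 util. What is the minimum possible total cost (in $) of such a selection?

27

Subsets with value ≥ 67, sorted by total cost:
- #1+#2+#3: cost 27, value 73
- #2+#3+#5: cost 28, value 70
Minimum cost: 27 $.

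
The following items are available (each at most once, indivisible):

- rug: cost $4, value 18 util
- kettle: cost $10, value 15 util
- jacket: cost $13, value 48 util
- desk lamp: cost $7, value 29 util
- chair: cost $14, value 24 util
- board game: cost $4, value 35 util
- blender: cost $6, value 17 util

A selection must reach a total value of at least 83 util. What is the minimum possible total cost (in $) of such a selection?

17

Subsets with value ≥ 83, sorted by total cost:
- jacket+board game: cost 17, value 83
- rug+jacket+board game: cost 21, value 101
Minimum cost: 17 $.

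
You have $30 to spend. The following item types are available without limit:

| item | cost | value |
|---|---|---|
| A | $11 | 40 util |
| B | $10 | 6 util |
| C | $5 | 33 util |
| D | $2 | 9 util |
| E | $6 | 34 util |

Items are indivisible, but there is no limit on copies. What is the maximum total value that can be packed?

198 util

Best value-per-unit is C at 33/5, and filling with it alone uses cost 6×5=30. No mix of the others beats 6×33 = 198.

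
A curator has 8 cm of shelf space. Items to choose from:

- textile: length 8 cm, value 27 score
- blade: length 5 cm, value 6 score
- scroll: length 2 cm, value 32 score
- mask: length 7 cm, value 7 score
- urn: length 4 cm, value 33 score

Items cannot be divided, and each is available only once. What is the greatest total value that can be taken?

Check high-value combinations within 8 cm:
- scroll+urn: length 2+4=6, value 32+33=65
- blade+scroll: length 5+2=7, value 6+32=38
- urn: length 4, value 33
Best: 65 score.

65 score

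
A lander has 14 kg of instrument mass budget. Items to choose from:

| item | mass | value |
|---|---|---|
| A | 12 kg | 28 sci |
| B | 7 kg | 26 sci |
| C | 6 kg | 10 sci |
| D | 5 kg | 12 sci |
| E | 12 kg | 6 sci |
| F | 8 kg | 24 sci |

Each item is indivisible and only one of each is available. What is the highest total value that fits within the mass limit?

Check high-value combinations within 14 kg:
- B+D: mass 7+5=12, value 26+12=38
- B+C: mass 7+6=13, value 26+10=36
- D+F: mass 5+8=13, value 12+24=36
Best: 38 sci.

38 sci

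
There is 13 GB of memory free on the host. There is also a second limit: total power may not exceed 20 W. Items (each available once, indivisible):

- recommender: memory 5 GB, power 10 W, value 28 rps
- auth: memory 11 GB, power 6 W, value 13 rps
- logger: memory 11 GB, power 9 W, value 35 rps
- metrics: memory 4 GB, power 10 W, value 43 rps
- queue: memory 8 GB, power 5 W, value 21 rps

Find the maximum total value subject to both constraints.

71 rps

Feasible sets respecting both limits:
- recommender+metrics: memory 9, power 20, value 71
- metrics+queue: memory 12, power 15, value 64
- recommender+queue: memory 13, power 15, value 49
- metrics: memory 4, power 10, value 43
Best: 71 rps.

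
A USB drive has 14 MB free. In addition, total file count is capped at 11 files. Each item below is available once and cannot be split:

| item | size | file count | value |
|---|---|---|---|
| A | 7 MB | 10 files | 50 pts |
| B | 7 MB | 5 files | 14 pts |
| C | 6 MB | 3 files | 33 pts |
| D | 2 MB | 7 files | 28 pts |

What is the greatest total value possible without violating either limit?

61 pts

Feasible sets respecting both limits:
- C+D: size 8, file count 10, value 61
- A: size 7, file count 10, value 50
- B+C: size 13, file count 8, value 47
- C: size 6, file count 3, value 33
Best: 61 pts.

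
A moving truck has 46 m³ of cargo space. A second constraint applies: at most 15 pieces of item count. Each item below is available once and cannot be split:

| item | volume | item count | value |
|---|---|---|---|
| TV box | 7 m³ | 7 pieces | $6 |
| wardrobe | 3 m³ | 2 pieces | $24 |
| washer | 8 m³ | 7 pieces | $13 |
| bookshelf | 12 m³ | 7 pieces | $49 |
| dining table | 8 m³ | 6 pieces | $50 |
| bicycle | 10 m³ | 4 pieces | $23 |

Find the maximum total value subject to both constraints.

$123

Feasible sets respecting both limits:
- wardrobe+bookshelf+dining table: volume 23, item count 15, value 123
- bookshelf+dining table: volume 20, item count 13, value 99
- wardrobe+dining table+bicycle: volume 21, item count 12, value 97
- wardrobe+bookshelf+bicycle: volume 25, item count 13, value 96
Best: $123.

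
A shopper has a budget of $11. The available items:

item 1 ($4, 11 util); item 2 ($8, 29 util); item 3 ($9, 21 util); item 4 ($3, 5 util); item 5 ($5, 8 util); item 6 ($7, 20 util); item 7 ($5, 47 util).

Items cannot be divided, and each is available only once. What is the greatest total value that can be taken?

Check high-value combinations within $11:
- item 1+item 7: cost 4+5=9, value 11+47=58
- item 5+item 7: cost 5+5=10, value 8+47=55
- item 4+item 7: cost 3+5=8, value 5+47=52
Best: 58 util.

58 util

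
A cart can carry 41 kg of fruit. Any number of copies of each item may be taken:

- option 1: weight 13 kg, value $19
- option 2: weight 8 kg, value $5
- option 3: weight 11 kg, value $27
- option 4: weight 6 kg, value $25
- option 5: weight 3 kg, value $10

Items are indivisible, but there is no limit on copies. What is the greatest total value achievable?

$160

Best value-per-unit is option 4 at 25/6; filling with it alone gives 6×25 = 150.
Optimal mix: 6×option 4 + 1×option 5 → weight 39, value 160.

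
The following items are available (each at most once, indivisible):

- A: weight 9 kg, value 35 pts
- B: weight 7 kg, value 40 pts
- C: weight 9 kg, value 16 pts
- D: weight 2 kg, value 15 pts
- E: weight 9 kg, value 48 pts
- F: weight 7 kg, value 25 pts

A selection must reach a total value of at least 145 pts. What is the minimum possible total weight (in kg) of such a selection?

Subsets with value ≥ 145, sorted by total weight:
- A+B+E+F: weight 32, value 148
- A+B+D+E+F: weight 34, value 163
- A+B+C+D+E: weight 36, value 154
Minimum weight: 32 kg.

32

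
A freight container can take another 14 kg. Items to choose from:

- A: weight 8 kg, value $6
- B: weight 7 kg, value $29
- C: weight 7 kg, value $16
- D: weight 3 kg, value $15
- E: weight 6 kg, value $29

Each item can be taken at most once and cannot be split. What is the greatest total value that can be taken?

Check high-value combinations within 14 kg:
- B+E: weight 7+6=13, value 29+29=58
- C+E: weight 7+6=13, value 16+29=45
- B+C: weight 7+7=14, value 29+16=45
- D+E: weight 3+6=9, value 15+29=44
Best: $58.

$58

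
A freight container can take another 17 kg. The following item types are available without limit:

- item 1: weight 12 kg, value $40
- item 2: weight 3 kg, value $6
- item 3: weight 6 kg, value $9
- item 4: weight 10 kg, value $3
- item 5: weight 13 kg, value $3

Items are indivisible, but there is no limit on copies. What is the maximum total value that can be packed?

Best value-per-unit is item 1 at 40/12; filling with it alone gives 1×40 = 40.
Optimal mix: 1×item 1 + 1×item 2 → weight 15, value 46.

$46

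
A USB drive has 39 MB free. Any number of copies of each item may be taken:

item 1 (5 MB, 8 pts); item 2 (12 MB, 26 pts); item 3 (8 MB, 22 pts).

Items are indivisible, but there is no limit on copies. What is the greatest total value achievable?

Best value-per-unit is item 3 at 22/8; filling with it alone gives 4×22 = 88.
Optimal mix: 1×item 1 + 4×item 3 → size 37, value 96.

96 pts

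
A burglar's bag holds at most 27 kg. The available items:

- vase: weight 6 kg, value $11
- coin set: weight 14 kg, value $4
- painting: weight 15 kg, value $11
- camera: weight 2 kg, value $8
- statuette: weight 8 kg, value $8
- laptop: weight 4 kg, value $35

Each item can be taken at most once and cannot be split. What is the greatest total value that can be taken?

$65

Check high-value combinations within 27 kg:
- vase+painting+camera+laptop: weight 6+15+2+4=27, value 11+11+8+35=65
- vase+camera+statuette+laptop: weight 6+2+8+4=20, value 11+8+8+35=62
- vase+coin set+camera+laptop: weight 6+14+2+4=26, value 11+4+8+35=58
- vase+painting+laptop: weight 6+15+4=25, value 11+11+35=57
Best: $65.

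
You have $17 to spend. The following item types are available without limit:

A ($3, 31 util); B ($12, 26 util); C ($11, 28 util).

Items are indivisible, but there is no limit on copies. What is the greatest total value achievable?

Best value-per-unit is A at 31/3, and filling with it alone uses cost 5×3=15. No mix of the others beats 5×31 = 155.

155 util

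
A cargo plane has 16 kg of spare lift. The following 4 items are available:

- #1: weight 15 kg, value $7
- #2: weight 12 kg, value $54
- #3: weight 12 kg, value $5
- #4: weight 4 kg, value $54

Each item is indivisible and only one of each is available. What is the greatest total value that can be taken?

$108

Check high-value combinations within 16 kg:
- #2+#4: weight 12+4=16, value 54+54=108
- #3+#4: weight 12+4=16, value 5+54=59
- #4: weight 4, value 54
Best: $108.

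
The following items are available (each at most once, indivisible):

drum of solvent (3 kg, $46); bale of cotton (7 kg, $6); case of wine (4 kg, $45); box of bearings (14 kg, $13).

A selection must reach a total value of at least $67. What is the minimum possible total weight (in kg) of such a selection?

7

Subsets with value ≥ 67, sorted by total weight:
- drum of solvent+case of wine: weight 7, value 91
- drum of solvent+bale of cotton+case of wine: weight 14, value 97
Minimum weight: 7 kg.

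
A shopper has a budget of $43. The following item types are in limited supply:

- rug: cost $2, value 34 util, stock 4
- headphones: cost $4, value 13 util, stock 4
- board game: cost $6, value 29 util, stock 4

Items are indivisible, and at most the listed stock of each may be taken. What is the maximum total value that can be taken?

278 util

Top feasible selections:
- 4×rug + 2×headphones + 4×board game: cost 40, value 278
- 4×rug + 4×headphones + 3×board game: cost 42, value 275
- 4×rug + 1×headphones + 4×board game: cost 36, value 265
- 4×rug + 3×headphones + 3×board game: cost 38, value 262
Best: 278 util.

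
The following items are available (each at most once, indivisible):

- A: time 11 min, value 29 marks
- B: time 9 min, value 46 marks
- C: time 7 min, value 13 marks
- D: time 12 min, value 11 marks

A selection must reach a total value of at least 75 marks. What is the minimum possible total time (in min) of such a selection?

Subsets with value ≥ 75, sorted by total time:
- A+B: time 20, value 75
- A+B+C: time 27, value 88
- A+B+D: time 32, value 86
- A+B+C+D: time 39, value 99
Minimum time: 20 min.

20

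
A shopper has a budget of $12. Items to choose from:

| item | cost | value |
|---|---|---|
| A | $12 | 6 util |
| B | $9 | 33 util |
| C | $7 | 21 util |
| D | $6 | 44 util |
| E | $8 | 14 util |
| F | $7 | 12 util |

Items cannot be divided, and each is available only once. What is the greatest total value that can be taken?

Check high-value combinations within $12:
- D: cost 6, value 44
- B: cost 9, value 33
- C: cost 7, value 21
- E: cost 8, value 14
Best: 44 util.

44 util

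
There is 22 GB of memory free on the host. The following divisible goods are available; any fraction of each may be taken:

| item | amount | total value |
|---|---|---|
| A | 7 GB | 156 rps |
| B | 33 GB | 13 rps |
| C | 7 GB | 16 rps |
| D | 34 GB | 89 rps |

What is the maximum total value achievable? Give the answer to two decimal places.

195.26

Take in order of value per unit:
- A (156/7 per unit): all 7 → value 156, running total 156.00
- D (89/34 per unit): 15 of 34 → value 15×89/34 = 39.2647, running total 195.26
Total 195.26.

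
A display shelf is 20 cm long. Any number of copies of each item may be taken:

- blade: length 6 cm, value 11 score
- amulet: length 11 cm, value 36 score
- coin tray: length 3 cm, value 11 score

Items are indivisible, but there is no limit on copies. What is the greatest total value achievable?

69 score

Best value-per-unit is coin tray at 11/3; filling with it alone gives 6×11 = 66.
Optimal mix: 1×amulet + 3×coin tray → length 20, value 69.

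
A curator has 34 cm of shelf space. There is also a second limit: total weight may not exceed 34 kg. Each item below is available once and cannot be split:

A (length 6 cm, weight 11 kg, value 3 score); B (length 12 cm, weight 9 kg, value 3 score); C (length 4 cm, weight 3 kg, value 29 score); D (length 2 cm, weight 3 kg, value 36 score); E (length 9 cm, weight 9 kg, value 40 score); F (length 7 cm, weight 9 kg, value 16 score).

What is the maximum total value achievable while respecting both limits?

124 score

Feasible sets respecting both limits:
- B+C+D+E+F: length 34, weight 33, value 124
- C+D+E+F: length 22, weight 24, value 121
- A+C+D+E: length 21, weight 26, value 108
Best: 124 score.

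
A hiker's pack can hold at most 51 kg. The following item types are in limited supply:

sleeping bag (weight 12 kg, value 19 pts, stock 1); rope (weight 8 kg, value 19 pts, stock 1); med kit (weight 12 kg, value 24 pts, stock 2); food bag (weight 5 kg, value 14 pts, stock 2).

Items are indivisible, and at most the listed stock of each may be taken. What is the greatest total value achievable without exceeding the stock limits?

Best selections within weight 51 and stock limits:
- 1×sleeping bag + 1×rope + 2×med kit + 1×food bag: weight 49, value 100
- 1×rope + 2×med kit + 2×food bag: weight 42, value 95
- 1×sleeping bag + 2×med kit + 2×food bag: weight 46, value 95
Best: 100 pts.

100 pts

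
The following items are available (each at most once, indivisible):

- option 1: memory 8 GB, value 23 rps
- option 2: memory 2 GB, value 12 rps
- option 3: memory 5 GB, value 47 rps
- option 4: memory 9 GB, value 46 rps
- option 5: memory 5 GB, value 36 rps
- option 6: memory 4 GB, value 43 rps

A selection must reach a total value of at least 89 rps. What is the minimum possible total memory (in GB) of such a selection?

9

Subsets with value ≥ 89, sorted by total memory:
- option 3+option 6: memory 9, value 90
- option 2+option 3+option 6: memory 11, value 102
- option 2+option 5+option 6: memory 11, value 91
Minimum memory: 9 GB.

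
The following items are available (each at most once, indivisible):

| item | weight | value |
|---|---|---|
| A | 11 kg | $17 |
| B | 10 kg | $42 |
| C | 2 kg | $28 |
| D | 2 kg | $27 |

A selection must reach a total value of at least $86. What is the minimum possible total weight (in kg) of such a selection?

Subsets with value ≥ 86, sorted by total weight:
- B+C+D: weight 14, value 97
- A+B+C: weight 23, value 87
- A+B+D: weight 23, value 86
- A+B+C+D: weight 25, value 114
Minimum weight: 14 kg.

14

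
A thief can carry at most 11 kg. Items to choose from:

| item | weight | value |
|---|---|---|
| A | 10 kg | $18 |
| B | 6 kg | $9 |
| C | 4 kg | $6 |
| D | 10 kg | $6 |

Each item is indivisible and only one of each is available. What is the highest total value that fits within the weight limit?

Check high-value combinations within 11 kg:
- A: weight 10, value 18
- B+C: weight 6+4=10, value 9+6=15
- B: weight 6, value 9
- C: weight 4, value 6
Best: $18.

$18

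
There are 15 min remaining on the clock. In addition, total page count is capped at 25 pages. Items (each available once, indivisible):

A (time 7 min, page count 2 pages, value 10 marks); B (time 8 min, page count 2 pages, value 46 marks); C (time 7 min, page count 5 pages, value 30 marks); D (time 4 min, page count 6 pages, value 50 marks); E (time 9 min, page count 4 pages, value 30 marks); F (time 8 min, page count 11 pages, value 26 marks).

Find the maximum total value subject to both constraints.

96 marks

Feasible sets respecting both limits:
- B+D: time 12, page count 8, value 96
- C+D: time 11, page count 11, value 80
- D+E: time 13, page count 10, value 80
- B+C: time 15, page count 7, value 76
Best: 96 marks.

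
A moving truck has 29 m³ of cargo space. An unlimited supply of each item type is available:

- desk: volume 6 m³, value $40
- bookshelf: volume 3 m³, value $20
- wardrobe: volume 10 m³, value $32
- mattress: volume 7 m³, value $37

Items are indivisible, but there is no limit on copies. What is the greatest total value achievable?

$180

Best value-per-unit is desk at 40/6; filling with it alone gives 4×40 = 160.
Optimal mix: 4×desk + 1×bookshelf → volume 27, value 180.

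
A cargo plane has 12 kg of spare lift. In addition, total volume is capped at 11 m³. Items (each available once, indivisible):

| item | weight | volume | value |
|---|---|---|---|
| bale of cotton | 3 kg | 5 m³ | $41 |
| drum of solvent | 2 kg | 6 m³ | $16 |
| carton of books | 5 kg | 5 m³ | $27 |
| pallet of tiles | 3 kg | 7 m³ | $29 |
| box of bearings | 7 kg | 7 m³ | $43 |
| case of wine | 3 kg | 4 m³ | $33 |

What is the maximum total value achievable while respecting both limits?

Feasible sets respecting both limits:
- box of bearings+case of wine: weight 10, volume 11, value 76
- bale of cotton+case of wine: weight 6, volume 9, value 74
- bale of cotton+carton of books: weight 8, volume 10, value 68
Best: $76.

$76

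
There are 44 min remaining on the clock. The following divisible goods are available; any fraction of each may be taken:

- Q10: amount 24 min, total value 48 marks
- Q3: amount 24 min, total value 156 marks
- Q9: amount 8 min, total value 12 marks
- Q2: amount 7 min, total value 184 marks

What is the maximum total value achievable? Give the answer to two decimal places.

Take in order of value per unit:
- Q2 (184/7 per unit): all 7 → value 184, running total 184.00
- Q3 (156/24 per unit): all 24 → value 156, running total 340.00
- Q10 (48/24 per unit): 13 of 24 → value 13×48/24 = 26.0000, running total 366.00
Total 366.00.

366.00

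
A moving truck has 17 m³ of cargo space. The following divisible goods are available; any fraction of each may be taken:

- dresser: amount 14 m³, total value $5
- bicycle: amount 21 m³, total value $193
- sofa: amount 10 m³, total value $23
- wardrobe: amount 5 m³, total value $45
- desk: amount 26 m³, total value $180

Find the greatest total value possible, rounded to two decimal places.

Take in order of value per unit:
- bicycle (193/21 per unit): 17 of 21 → value 17×193/21 = 156.2381, running total 156.24
Total 156.24.

156.24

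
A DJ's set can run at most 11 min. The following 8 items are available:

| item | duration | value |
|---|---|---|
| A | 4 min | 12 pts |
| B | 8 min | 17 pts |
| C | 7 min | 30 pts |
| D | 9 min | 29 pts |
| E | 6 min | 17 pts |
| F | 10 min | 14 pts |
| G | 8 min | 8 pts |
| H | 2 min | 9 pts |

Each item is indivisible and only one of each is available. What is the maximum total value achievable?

42 pts

Check high-value combinations within 11 min:
- A+C: duration 4+7=11, value 12+30=42
- C+H: duration 7+2=9, value 30+9=39
- D+H: duration 9+2=11, value 29+9=38
- C: duration 7, value 30
- D: duration 9, value 29
Best: 42 pts.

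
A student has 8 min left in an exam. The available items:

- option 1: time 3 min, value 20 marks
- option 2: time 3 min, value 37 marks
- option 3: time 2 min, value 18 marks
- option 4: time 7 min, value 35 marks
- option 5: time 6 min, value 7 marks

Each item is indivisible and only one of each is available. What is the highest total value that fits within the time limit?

75 marks

This is a 0/1 knapsack; check combinations near the capacity.
- option 1+option 2+option 3: time 3+3+2=8, value 20+37+18=75
- option 1+option 2: time 3+3=6, value 20+37=57
- option 2+option 3: time 3+2=5, value 37+18=55
- option 1+option 3: time 3+2=5, value 20+18=38
- option 2: time 3, value 37
Best: 75 marks.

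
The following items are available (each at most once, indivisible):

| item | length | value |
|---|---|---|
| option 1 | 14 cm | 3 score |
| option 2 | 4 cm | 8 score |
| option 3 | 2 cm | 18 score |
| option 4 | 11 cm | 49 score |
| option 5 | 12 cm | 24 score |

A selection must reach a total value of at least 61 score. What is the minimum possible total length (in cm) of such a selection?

13

Subsets with value ≥ 61, sorted by total length:
- option 3+option 4: length 13, value 67
- option 2+option 3+option 4: length 17, value 75
Minimum length: 13 cm.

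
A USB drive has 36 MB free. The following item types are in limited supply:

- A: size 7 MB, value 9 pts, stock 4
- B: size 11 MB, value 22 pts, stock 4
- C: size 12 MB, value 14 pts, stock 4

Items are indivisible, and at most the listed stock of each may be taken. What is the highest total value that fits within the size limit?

Best selections within size 36 and stock limits:
- 3×B: size 33, value 66
- 2×A + 2×B: size 36, value 62
Best: 66 pts.

66 pts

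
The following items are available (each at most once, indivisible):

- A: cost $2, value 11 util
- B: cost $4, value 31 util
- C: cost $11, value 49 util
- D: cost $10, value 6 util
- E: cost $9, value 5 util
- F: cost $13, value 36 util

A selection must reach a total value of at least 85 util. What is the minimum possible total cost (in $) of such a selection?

17

Subsets with value ≥ 85, sorted by total cost:
- A+B+C: cost 17, value 91
- B+C+E: cost 24, value 85
- C+F: cost 24, value 85
Minimum cost: 17 $.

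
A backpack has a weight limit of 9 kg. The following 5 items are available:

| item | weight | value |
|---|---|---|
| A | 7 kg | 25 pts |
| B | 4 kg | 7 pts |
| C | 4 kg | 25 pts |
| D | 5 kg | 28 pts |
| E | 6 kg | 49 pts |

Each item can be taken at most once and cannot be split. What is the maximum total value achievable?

53 pts

Check high-value combinations within 9 kg:
- C+D: weight 4+5=9, value 25+28=53
- E: weight 6, value 49
- B+D: weight 4+5=9, value 7+28=35
- B+C: weight 4+4=8, value 7+25=32
- D: weight 5, value 28
Best: 53 pts.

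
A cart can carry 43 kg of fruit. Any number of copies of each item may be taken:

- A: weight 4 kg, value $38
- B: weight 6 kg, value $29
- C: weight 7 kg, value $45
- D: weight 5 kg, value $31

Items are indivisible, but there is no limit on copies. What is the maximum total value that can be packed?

$387

Best value-per-unit is A at 38/4; filling with it alone gives 10×38 = 380.
Optimal mix: 9×A + 1×C → weight 43, value 387.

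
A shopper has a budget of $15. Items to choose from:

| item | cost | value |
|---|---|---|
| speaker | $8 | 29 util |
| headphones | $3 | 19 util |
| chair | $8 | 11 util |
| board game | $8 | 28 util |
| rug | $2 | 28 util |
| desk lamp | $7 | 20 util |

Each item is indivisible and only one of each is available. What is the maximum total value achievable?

76 util

Check high-value combinations within $15:
- speaker+headphones+rug: cost 8+3+2=13, value 29+19+28=76
- headphones+board game+rug: cost 3+8+2=13, value 19+28+28=75
- headphones+rug+desk lamp: cost 3+2+7=12, value 19+28+20=67
Best: 76 util.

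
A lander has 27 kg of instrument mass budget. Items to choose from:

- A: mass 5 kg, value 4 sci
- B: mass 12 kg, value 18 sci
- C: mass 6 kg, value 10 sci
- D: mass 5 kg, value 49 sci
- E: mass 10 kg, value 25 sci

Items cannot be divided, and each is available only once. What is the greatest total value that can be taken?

92 sci

Check high-value combinations within 27 kg:
- B+D+E: mass 12+5+10=27, value 18+49+25=92
- A+C+D+E: mass 5+6+5+10=26, value 4+10+49+25=88
- C+D+E: mass 6+5+10=21, value 10+49+25=84
- A+D+E: mass 5+5+10=20, value 4+49+25=78
- B+C+D: mass 12+6+5=23, value 18+10+49=77
Best: 92 sci.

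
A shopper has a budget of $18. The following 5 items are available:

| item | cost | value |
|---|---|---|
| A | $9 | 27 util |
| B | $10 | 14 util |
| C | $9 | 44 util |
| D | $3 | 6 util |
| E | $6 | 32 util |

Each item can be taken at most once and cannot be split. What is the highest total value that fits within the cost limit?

82 util

Check high-value combinations within $18:
- C+D+E: cost 9+3+6=18, value 44+6+32=82
- C+E: cost 9+6=15, value 44+32=76
- A+C: cost 9+9=18, value 27+44=71
- A+D+E: cost 9+3+6=18, value 27+6+32=65
- A+E: cost 9+6=15, value 27+32=59
Best: 82 util.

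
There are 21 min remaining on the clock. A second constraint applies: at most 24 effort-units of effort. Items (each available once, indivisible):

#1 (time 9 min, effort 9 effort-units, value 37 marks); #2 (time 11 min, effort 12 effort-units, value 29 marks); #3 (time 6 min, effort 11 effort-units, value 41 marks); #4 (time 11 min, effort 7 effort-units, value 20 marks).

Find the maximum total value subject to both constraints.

Feasible sets respecting both limits:
- #1+#3: time 15, effort 20, value 78
- #2+#3: time 17, effort 23, value 70
- #1+#2: time 20, effort 21, value 66
- #3+#4: time 17, effort 18, value 61
Best: 78 marks.

78 marks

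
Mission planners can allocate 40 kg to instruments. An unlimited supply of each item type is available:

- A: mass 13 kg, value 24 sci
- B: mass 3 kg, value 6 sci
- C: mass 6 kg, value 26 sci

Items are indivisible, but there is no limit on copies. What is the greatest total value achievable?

162 sci

Best value-per-unit is C at 26/6; filling with it alone gives 6×26 = 156.
Optimal mix: 1×B + 6×C → mass 39, value 162.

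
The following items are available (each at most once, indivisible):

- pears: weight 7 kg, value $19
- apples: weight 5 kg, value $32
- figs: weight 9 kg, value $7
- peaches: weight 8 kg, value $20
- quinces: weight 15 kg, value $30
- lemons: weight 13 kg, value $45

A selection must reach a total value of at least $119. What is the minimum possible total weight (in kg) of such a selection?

Subsets with value ≥ 119, sorted by total weight:
- pears+apples+quinces+lemons: weight 40, value 126
- apples+peaches+quinces+lemons: weight 41, value 127
Minimum weight: 40 kg.

40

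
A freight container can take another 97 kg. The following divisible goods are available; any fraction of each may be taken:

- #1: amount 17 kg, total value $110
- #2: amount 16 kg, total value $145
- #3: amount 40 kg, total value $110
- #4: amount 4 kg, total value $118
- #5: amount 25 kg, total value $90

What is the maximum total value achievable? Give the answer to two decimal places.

Take in order of value per unit:
- #4 (118/4 per unit): all 4 → value 118, running total 118.00
- #2 (145/16 per unit): all 16 → value 145, running total 263.00
- #1 (110/17 per unit): all 17 → value 110, running total 373.00
- #5 (90/25 per unit): all 25 → value 90, running total 463.00
- #3 (110/40 per unit): 35 of 40 → value 35×110/40 = 96.2500, running total 559.25
Total 559.25.

559.25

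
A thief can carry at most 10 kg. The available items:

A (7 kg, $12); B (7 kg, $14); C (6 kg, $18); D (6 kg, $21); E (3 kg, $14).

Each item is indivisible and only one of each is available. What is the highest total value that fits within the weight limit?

Check high-value combinations within 10 kg:
- D+E: weight 6+3=9, value 21+14=35
- C+E: weight 6+3=9, value 18+14=32
- B+E: weight 7+3=10, value 14+14=28
- A+E: weight 7+3=10, value 12+14=26
Best: $35.

$35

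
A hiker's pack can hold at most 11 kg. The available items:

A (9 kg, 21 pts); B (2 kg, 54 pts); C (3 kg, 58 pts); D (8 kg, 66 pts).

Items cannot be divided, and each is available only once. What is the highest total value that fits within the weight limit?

124 pts

Check high-value combinations within 11 kg:
- C+D: weight 3+8=11, value 58+66=124
- B+D: weight 2+8=10, value 54+66=120
- B+C: weight 2+3=5, value 54+58=112
- A+B: weight 9+2=11, value 21+54=75
- D: weight 8, value 66
Best: 124 pts.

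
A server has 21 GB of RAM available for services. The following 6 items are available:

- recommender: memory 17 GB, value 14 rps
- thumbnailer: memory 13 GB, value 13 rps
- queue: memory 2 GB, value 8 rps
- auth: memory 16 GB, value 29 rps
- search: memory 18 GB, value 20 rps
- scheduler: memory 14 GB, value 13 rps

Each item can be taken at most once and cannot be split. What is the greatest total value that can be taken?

37 rps

This is a 0/1 knapsack; check combinations near the capacity.
- queue+auth: memory 2+16=18, value 8+29=37
- auth: memory 16, value 29
- queue+search: memory 2+18=20, value 8+20=28
- recommender+queue: memory 17+2=19, value 14+8=22
Best: 37 rps.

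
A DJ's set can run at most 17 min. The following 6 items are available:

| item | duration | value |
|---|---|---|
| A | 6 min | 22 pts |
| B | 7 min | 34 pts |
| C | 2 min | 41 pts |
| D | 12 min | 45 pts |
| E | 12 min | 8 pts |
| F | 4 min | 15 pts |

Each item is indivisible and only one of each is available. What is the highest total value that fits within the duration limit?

97 pts

Check high-value combinations within 17 min:
- A+B+C: duration 6+7+2=15, value 22+34+41=97
- B+C+F: duration 7+2+4=13, value 34+41+15=90
- C+D: duration 2+12=14, value 41+45=86
- A+C+F: duration 6+2+4=12, value 22+41+15=78
- B+C: duration 7+2=9, value 34+41=75
Best: 97 pts.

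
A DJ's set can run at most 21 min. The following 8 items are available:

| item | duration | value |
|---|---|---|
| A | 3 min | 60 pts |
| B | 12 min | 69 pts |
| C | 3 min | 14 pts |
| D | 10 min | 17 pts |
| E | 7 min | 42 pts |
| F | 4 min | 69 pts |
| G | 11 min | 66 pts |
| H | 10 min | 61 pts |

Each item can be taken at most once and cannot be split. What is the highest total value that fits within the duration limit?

209 pts

Check high-value combinations within 21 min:
- A+C+F+G: duration 3+3+4+11=21, value 60+14+69+66=209
- A+C+F+H: duration 3+3+4+10=20, value 60+14+69+61=204
- A+B+F: duration 3+12+4=19, value 60+69+69=198
- A+F+G: duration 3+4+11=18, value 60+69+66=195
Best: 209 pts.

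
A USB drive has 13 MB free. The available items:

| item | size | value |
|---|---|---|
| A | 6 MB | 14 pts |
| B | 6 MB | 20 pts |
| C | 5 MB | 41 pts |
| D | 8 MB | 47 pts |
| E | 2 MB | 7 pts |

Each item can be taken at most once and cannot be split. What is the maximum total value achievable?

88 pts

Check high-value combinations within 13 MB:
- C+D: size 5+8=13, value 41+47=88
- B+C+E: size 6+5+2=13, value 20+41+7=68
- A+C+E: size 6+5+2=13, value 14+41+7=62
Best: 88 pts.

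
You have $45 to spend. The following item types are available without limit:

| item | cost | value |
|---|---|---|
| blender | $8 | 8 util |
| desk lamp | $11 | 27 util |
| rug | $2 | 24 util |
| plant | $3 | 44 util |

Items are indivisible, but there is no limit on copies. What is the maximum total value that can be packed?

660 util

Best value-per-unit is plant at 44/3, and filling with it alone uses cost 15×3=45. No mix of the others beats 15×44 = 660.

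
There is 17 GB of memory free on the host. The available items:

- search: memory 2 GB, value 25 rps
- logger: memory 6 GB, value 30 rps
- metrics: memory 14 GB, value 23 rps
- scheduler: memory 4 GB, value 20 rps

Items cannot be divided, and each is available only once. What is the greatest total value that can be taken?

75 rps

This is a 0/1 knapsack; check combinations near the capacity.
- search+logger+scheduler: memory 2+6+4=12, value 25+30+20=75
- search+logger: memory 2+6=8, value 25+30=55
- logger+scheduler: memory 6+4=10, value 30+20=50
- search+metrics: memory 2+14=16, value 25+23=48
- search+scheduler: memory 2+4=6, value 25+20=45
Best: 75 rps.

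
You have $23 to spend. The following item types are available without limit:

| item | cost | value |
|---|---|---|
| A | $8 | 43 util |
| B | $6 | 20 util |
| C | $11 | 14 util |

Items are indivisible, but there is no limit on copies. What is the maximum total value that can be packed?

Best value-per-unit is A at 43/8; filling with it alone gives 2×43 = 86.
Optimal mix: 2×A + 1×B → cost 22, value 106.

106 util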